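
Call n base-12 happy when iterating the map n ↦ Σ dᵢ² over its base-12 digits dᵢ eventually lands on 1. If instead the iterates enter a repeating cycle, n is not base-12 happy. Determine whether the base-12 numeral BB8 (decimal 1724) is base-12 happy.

not base-12 happy

1724 = (11,11,8)_12 → 306
306 = (2,1,6)_12 → 41
41 = (3,5)_12 → 34
34 = (2,10)_12 → 104
104 = (8,8)_12 → 128
128 = (10,8)_12 → 164
164 = (1,1,8)_12 → 66
66 = (5,6)_12 → 61
61 = (5,1)_12 → 26
26 = (2,2)_12 → 8
8 = (8)_12 → 64
64 = (5,4)_12 → 41  — 41 already seen; the sequence cycles without reaching 1.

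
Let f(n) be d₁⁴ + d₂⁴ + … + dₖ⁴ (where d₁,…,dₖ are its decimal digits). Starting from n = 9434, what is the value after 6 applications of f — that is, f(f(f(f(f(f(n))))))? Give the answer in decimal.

964

9434 → 9⁴ + 4⁴ + 3⁴ + 4⁴ = 6561 + 256 + 81 + 256 = 7154
7154 → 7⁴ + 1⁴ + 5⁴ + 4⁴ = 2401 + 1 + 625 + 256 = 3283
3283 → 3⁴ + 2⁴ + 8⁴ + 3⁴ = 81 + 16 + 4096 + 81 = 4274
4274 → 4⁴ + 2⁴ + 7⁴ + 4⁴ = 256 + 16 + 2401 + 256 = 2929
2929 → 2⁴ + 9⁴ + 2⁴ + 9⁴ = 16 + 6561 + 16 + 6561 = 13154
13154 → 1⁴ + 3⁴ + 1⁴ + 5⁴ + 4⁴ = 1 + 81 + 1 + 625 + 256 = 964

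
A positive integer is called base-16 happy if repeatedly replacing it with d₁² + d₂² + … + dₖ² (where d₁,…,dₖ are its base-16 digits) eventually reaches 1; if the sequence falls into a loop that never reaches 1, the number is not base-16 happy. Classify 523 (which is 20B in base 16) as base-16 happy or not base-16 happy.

not base-16 happy

523 = (2,0,11)_16 → 2² + 0² + 11² = 125
125 = (7,13)_16 → 7² + 13² = 218
218 = (13,10)_16 → 13² + 10² = 269
269 = (1,0,13)_16 → 1² + 0² + 13² = 170
170 = (10,10)_16 → 10² + 10² = 200
200 = (12,8)_16 → 12² + 8² = 208
208 = (13,0)_16 → 13² + 0² = 169
169 = (10,9)_16 → 10² + 9² = 181
181 = (11,5)_16 → 11² + 5² = 146
146 = (9,2)_16 → 9² + 2² = 85
85 = (5,5)_16 → 5² + 5² = 50
50 = (3,2)_16 → 3² + 2² = 13
13 = (13)_16 → 13² = 169  — 169 already seen; the sequence cycles without reaching 1.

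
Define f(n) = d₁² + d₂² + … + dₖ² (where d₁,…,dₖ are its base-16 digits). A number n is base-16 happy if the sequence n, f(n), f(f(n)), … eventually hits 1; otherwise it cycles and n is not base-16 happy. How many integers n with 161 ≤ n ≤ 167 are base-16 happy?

161: 161 → 101 → 61 → 178 → 125 → 218 → 269 → 170 → 200 → 208 → 169 → 181 → 146 → 85 → 50 → 13 → 169  — not base-16 happy
162: 162 → 104 → 100 → 52 → 25 → 82 → 29 → 170 → 200 → 208 → 169 → 181 → 146 → 85 → 50 → 13 → 169  — not base-16 happy
163: 163 → 109 → 205 → 313 → 91 → 146 → 85 → 50 → 13 → 169 → 181 → 146  — not base-16 happy
164: 164 → 116 → 65 → 17 → 2 → 4 → 16 → 1  — base-16 happy
165: 165 → 125 → 218 → 269 → 170 → 200 → 208 → 169 → 181 → 146 → 85 → 50 → 13 → 169  — not base-16 happy
166: 166 → 136 → 128 → 64 → 16 → 1  — base-16 happy
167: 167 → 149 → 106 → 136 → 128 → 64 → 16 → 1  — base-16 happy
base-16 happy: 164, 166, 167

3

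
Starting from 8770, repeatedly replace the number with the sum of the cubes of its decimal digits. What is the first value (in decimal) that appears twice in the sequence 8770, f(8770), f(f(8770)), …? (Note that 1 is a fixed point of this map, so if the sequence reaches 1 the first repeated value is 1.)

8770 → 8³ + 7³ + 7³ + 0³ = 1198
1198 → 1³ + 1³ + 9³ + 8³ = 1243
1243 → 1³ + 2³ + 4³ + 3³ = 100
100 → 1³ + 0³ + 0³ = 1  — reached the fixed point 1.
1 → 1, so 1 is the first repeated value.

1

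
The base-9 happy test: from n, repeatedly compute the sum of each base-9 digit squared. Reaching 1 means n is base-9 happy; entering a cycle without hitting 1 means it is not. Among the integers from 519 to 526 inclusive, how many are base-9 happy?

519: 519 → 81 → 1  — base-9 happy
520: 520 → 94 → 18 → 4 → 16 → 50 → 50  — not base-9 happy
521: 521 → 109 → 11 → 5 → 25 → 53 → 89 → 65 → 53  — not base-9 happy
522: 522 → 52 → 74 → 68 → 74  — not base-9 happy
523: 523 → 53 → 89 → 65 → 53  — not base-9 happy
524: 524 → 56 → 40 → 32 → 34 → 58 → 52 → 74 → 68 → 74  — not base-9 happy
525: 525 → 61 → 85 → 17 → 65 → 53 → 89 → 65  — not base-9 happy
526: 526 → 68 → 74 → 68  — not base-9 happy
base-9 happy: 519

1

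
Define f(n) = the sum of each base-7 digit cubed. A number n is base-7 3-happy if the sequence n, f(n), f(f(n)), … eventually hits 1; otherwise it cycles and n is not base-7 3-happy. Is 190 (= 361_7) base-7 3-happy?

not base-7 3-happy

190 = (3,6,1)_7 → 3³ + 6³ + 1³ = 244
244 = (4,6,6)_7 → 4³ + 6³ + 6³ = 496
496 = (1,3,0,6)_7 → 1³ + 3³ + 0³ + 6³ = 244  — 244 already seen; the sequence cycles without reaching 1.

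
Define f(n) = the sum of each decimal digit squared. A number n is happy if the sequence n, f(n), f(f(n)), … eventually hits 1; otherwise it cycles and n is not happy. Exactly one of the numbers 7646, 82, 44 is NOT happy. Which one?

7646: 7646 → 137 → 59 → 106 → 37 → 58 → 89 → 145 → 42 → 20 → 4 → 16 → 37  — repeats 37 (not happy)
82: 82 → 68 → 100 → 1  — reaches 1 (happy)
44: 44 → 32 → 13 → 10 → 1  — reaches 1 (happy)

7646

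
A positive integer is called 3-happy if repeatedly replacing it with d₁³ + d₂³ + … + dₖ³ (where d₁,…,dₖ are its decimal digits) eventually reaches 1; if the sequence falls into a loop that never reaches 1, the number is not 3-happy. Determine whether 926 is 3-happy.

926 → 9³ + 2³ + 6³ = 953
953 → 9³ + 5³ + 3³ = 881
881 → 8³ + 8³ + 1³ = 1025
1025 → 1³ + 0³ + 2³ + 5³ = 134
134 → 1³ + 3³ + 4³ = 92
92 → 9³ + 2³ = 737
737 → 7³ + 3³ + 7³ = 713
713 → 7³ + 1³ + 3³ = 371
371 → 3³ + 7³ + 1³ = 371  — 371 already seen; the sequence cycles without reaching 1.

not 3-happy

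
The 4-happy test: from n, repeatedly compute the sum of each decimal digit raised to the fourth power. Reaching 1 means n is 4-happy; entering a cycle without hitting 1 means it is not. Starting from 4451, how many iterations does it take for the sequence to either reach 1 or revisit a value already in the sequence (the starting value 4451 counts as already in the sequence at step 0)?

4451 → 4⁴ + 4⁴ + 5⁴ + 1⁴ = 1138
1138 → 1⁴ + 1⁴ + 3⁴ + 8⁴ = 4179
4179 → 4⁴ + 1⁴ + 7⁴ + 9⁴ = 9219
9219 → 9⁴ + 2⁴ + 1⁴ + 9⁴ = 13139
13139 → 1⁴ + 3⁴ + 1⁴ + 3⁴ + 9⁴ = 6725
6725 → 6⁴ + 7⁴ + 2⁴ + 5⁴ = 4338
4338 → 4⁴ + 3⁴ + 3⁴ + 8⁴ = 4514
4514 → 4⁴ + 5⁴ + 1⁴ + 4⁴ = 1138  — 1138 repeats.
That took 8 steps.

8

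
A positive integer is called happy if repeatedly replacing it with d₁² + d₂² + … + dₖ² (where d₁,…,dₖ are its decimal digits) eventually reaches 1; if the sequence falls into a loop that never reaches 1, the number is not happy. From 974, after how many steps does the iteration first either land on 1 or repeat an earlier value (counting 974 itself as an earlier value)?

15

974 → 9² + 7² + 4² = 146
146 → 1² + 4² + 6² = 53
53 → 5² + 3² = 34
34 → 3² + 4² = 25
25 → 2² + 5² = 29
29 → 2² + 9² = 85
85 → 8² + 5² = 89
89 → 8² + 9² = 145
145 → 1² + 4² + 5² = 42
42 → 4² + 2² = 20
20 → 2² + 0² = 4
4 → 4² = 16
16 → 1² + 6² = 37
37 → 3² + 7² = 58
58 → 5² + 8² = 89  — 89 repeats.
That took 15 steps.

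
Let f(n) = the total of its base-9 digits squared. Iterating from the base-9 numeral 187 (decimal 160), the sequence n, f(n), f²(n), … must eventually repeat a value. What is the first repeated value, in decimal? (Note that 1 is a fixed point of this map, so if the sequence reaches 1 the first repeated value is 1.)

160 = (1,8,7)_9 → 1² + 8² + 7² = 114
114 = (1,3,6)_9 → 1² + 3² + 6² = 46
46 = (5,1)_9 → 5² + 1² = 26
26 = (2,8)_9 → 2² + 8² = 68
68 = (7,5)_9 → 7² + 5² = 74
74 = (8,2)_9 → 8² + 2² = 68  — 68 already appeared earlier.

68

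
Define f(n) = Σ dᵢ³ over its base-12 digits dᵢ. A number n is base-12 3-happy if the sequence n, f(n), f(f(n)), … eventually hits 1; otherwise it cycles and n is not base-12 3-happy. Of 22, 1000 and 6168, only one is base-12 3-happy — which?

22: 22 → 1001 → 1672 → 1738 → 1001  — repeats 1001 (not base-12 3-happy)
1000: 1000 → 1611 → 1366 → 1854 → 1217 → 762 → 368 → 736 → 190 → 1028 → 856 → 1520 → 1728 → 1  — reaches 1 (base-12 3-happy)
6168: 6168 → 1243 → 1198 → 1539 → 1539  — repeats 1539 (not base-12 3-happy)

1000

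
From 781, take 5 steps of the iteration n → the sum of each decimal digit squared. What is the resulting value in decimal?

781 → 7² + 8² + 1² = 114
114 → 1² + 1² + 4² = 18
18 → 1² + 8² = 65
65 → 6² + 5² = 61
61 → 6² + 1² = 37

37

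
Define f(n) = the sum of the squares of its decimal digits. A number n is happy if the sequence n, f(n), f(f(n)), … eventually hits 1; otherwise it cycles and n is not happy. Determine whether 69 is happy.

not happy

69 → 6² + 9² = 117
117 → 1² + 1² + 7² = 51
51 → 5² + 1² = 26
26 → 2² + 6² = 40
40 → 4² + 0² = 16
16 → 1² + 6² = 37
37 → 3² + 7² = 58
58 → 5² + 8² = 89
89 → 8² + 9² = 145
145 → 1² + 4² + 5² = 42
42 → 4² + 2² = 20
20 → 2² + 0² = 4
4 → 4² = 16  — 16 already seen; the sequence cycles without reaching 1.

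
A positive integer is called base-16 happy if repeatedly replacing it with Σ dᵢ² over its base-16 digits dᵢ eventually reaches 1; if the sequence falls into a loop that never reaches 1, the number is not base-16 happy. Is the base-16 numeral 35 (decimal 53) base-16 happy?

53 = (3,5)_16 → 3² + 5² = 9 + 25 = 34
34 = (2,2)_16 → 2² + 2² = 4 + 4 = 8
8 = (8)_16 → 8² = 64
64 = (4,0)_16 → 4² + 0² = 16 + 0 = 16
16 = (1,0)_16 → 1² + 0² = 1 + 0 = 1  — reached 1.

base-16 happy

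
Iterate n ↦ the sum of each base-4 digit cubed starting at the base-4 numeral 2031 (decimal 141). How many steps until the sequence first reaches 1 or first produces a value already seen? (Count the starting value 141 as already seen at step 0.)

141 = (2,0,3,1)_4 → 2³ + 0³ + 3³ + 1³ = 8 + 0 + 27 + 1 = 36
36 = (2,1,0)_4 → 2³ + 1³ + 0³ = 8 + 1 + 0 = 9
9 = (2,1)_4 → 2³ + 1³ = 8 + 1 = 9  — 9 repeats.
That took 3 steps.

3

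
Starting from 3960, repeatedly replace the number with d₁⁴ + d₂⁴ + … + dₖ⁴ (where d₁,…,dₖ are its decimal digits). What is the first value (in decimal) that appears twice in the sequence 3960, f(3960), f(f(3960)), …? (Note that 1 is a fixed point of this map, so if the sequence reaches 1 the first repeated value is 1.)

13139

3960 → 3⁴ + 9⁴ + 6⁴ + 0⁴ = 81 + 6561 + 1296 + 0 = 7938
7938 → 7⁴ + 9⁴ + 3⁴ + 8⁴ = 2401 + 6561 + 81 + 4096 = 13139
13139 → 1⁴ + 3⁴ + 1⁴ + 3⁴ + 9⁴ = 1 + 81 + 1 + 81 + 6561 = 6725
6725 → 6⁴ + 7⁴ + 2⁴ + 5⁴ = 1296 + 2401 + 16 + 625 = 4338
4338 → 4⁴ + 3⁴ + 3⁴ + 8⁴ = 256 + 81 + 81 + 4096 = 4514
4514 → 4⁴ + 5⁴ + 1⁴ + 4⁴ = 256 + 625 + 1 + 256 = 1138
1138 → 1⁴ + 1⁴ + 3⁴ + 8⁴ = 1 + 1 + 81 + 4096 = 4179
4179 → 4⁴ + 1⁴ + 7⁴ + 9⁴ = 256 + 1 + 2401 + 6561 = 9219
9219 → 9⁴ + 2⁴ + 1⁴ + 9⁴ = 6561 + 16 + 1 + 6561 = 13139  — 13139 already appeared earlier.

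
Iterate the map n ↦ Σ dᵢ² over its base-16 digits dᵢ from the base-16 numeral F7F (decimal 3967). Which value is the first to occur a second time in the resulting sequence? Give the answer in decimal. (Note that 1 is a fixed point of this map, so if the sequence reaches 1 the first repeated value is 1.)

3967 = (15,7,15)_16 → 499
499 = (1,15,3)_16 → 235
235 = (14,11)_16 → 317
317 = (1,3,13)_16 → 179
179 = (11,3)_16 → 130
130 = (8,2)_16 → 68
68 = (4,4)_16 → 32
32 = (2,0)_16 → 4
4 = (4)_16 → 16
16 = (1,0)_16 → 1  — reached the fixed point 1.
1 → 1, so 1 is the first repeated value.

1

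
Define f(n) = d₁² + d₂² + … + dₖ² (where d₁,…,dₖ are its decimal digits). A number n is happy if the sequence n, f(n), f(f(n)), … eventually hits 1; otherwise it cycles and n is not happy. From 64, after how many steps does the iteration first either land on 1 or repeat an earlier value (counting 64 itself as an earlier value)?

64 → 6² + 4² = 36 + 16 = 52
52 → 5² + 2² = 25 + 4 = 29
29 → 2² + 9² = 4 + 81 = 85
85 → 8² + 5² = 64 + 25 = 89
89 → 8² + 9² = 64 + 81 = 145
145 → 1² + 4² + 5² = 1 + 16 + 25 = 42
42 → 4² + 2² = 16 + 4 = 20
20 → 2² + 0² = 4 + 0 = 4
4 → 4² = 16
16 → 1² + 6² = 1 + 36 = 37
37 → 3² + 7² = 9 + 49 = 58
58 → 5² + 8² = 25 + 64 = 89  — 89 repeats.
That took 12 steps.

12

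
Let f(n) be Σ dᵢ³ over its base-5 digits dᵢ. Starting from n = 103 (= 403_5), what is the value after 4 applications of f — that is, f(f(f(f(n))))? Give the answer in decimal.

103 = (4,0,3)_5 → 4³ + 0³ + 3³ = 64 + 0 + 27 = 91
91 = (3,3,1)_5 → 3³ + 3³ + 1³ = 27 + 27 + 1 = 55
55 = (2,1,0)_5 → 2³ + 1³ + 0³ = 8 + 1 + 0 = 9
9 = (1,4)_5 → 1³ + 4³ = 1 + 64 = 65

65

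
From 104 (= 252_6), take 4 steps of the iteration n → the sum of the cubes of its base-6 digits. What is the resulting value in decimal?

104 = (2,5,2)_6 → 2³ + 5³ + 2³ = 8 + 125 + 8 = 141
141 = (3,5,3)_6 → 3³ + 5³ + 3³ = 27 + 125 + 27 = 179
179 = (4,5,5)_6 → 4³ + 5³ + 5³ = 64 + 125 + 125 = 314
314 = (1,2,4,2)_6 → 1³ + 2³ + 4³ + 2³ = 1 + 8 + 64 + 8 = 81

81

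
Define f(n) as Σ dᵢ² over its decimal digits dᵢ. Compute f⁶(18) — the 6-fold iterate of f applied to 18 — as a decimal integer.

18 → 65
65 → 61
61 → 37
37 → 58
58 → 89
89 → 145

145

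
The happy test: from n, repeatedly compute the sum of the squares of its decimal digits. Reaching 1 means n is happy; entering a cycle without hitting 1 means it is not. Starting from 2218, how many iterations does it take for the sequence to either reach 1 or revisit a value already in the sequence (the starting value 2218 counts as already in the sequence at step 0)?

10

2218 → 2² + 2² + 1² + 8² = 73
73 → 7² + 3² = 58
58 → 5² + 8² = 89
89 → 8² + 9² = 145
145 → 1² + 4² + 5² = 42
42 → 4² + 2² = 20
20 → 2² + 0² = 4
4 → 4² = 16
16 → 1² + 6² = 37
37 → 3² + 7² = 58  — 58 repeats.
That took 10 steps.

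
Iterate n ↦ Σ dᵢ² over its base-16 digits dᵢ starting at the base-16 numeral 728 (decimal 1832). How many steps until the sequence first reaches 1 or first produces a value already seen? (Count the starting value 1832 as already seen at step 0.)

9

1832 = (7,2,8)_16 → 117
117 = (7,5)_16 → 74
74 = (4,10)_16 → 116
116 = (7,4)_16 → 65
65 = (4,1)_16 → 17
17 = (1,1)_16 → 2
2 = (2)_16 → 4
4 = (4)_16 → 16
16 = (1,0)_16 → 1  — reached 1.
That took 9 steps.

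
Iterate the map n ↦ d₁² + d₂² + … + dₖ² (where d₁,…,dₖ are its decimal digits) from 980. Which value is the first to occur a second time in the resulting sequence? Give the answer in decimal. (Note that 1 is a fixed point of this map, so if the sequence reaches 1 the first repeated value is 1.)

145

980 → 9² + 8² + 0² = 145
145 → 1² + 4² + 5² = 42
42 → 4² + 2² = 20
20 → 2² + 0² = 4
4 → 4² = 16
16 → 1² + 6² = 37
37 → 3² + 7² = 58
58 → 5² + 8² = 89
89 → 8² + 9² = 145  — 145 already appeared earlier.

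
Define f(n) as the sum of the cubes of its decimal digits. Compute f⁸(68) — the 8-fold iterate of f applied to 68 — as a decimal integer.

92

68 → 6³ + 8³ = 728
728 → 7³ + 2³ + 8³ = 863
863 → 8³ + 6³ + 3³ = 755
755 → 7³ + 5³ + 5³ = 593
593 → 5³ + 9³ + 3³ = 881
881 → 8³ + 8³ + 1³ = 1025
1025 → 1³ + 0³ + 2³ + 5³ = 134
134 → 1³ + 3³ + 4³ = 92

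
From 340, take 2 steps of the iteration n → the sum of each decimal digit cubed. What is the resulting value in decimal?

730

340 → 3³ + 4³ + 0³ = 27 + 64 + 0 = 91
91 → 9³ + 1³ = 729 + 1 = 730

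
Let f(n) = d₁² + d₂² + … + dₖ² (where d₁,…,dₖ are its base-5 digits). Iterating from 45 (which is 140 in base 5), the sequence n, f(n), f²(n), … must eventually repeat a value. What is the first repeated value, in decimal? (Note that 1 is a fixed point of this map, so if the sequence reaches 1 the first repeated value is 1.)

13

45 = (1,4,0)_5 → 1² + 4² + 0² = 17
17 = (3,2)_5 → 3² + 2² = 13
13 = (2,3)_5 → 2² + 3² = 13  — 13 already appeared earlier.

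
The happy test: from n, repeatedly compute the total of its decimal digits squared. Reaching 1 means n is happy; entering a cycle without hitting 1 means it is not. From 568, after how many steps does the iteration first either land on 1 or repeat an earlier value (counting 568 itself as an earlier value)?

568 → 5² + 6² + 8² = 125
125 → 1² + 2² + 5² = 30
30 → 3² + 0² = 9
9 → 9² = 81
81 → 8² + 1² = 65
65 → 6² + 5² = 61
61 → 6² + 1² = 37
37 → 3² + 7² = 58
58 → 5² + 8² = 89
89 → 8² + 9² = 145
145 → 1² + 4² + 5² = 42
42 → 4² + 2² = 20
20 → 2² + 0² = 4
4 → 4² = 16
16 → 1² + 6² = 37  — 37 repeats.
That took 15 steps.

15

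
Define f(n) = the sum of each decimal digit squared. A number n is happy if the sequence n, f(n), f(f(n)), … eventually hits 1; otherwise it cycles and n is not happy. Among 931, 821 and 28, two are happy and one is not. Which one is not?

821

931: 931 → 91 → 82 → 68 → 100 → 1  — reaches 1 (happy)
821: 821 → 69 → 117 → 51 → 26 → 40 → 16 → 37 → 58 → 89 → 145 → 42 → 20 → 4 → 16  — repeats 16 (not happy)
28: 28 → 68 → 100 → 1  — reaches 1 (happy)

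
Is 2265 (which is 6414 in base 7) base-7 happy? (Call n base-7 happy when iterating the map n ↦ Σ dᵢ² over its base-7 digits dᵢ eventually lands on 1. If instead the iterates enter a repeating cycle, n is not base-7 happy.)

not base-7 happy

2265 = (6,4,1,4)_7 → 69
69 = (1,2,6)_7 → 41
41 = (5,6)_7 → 61
61 = (1,1,5)_7 → 27
27 = (3,6)_7 → 45
45 = (6,3)_7 → 45  — 45 already seen; the sequence cycles without reaching 1.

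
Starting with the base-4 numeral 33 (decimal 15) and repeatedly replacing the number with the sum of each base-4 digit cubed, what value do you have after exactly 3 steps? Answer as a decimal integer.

15 = (3,3)_4 → 3³ + 3³ = 27 + 27 = 54
54 = (3,1,2)_4 → 3³ + 1³ + 2³ = 27 + 1 + 8 = 36
36 = (2,1,0)_4 → 2³ + 1³ + 0³ = 8 + 1 + 0 = 9

9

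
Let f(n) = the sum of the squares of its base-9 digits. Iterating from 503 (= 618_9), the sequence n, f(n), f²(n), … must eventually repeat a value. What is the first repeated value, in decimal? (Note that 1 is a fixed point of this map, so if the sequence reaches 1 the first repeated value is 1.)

1

503 = (6,1,8)_9 → 6² + 1² + 8² = 36 + 1 + 64 = 101
101 = (1,2,2)_9 → 1² + 2² + 2² = 1 + 4 + 4 = 9
9 = (1,0)_9 → 1² + 0² = 1 + 0 = 1  — reached the fixed point 1.
1 → 1, so 1 is the first repeated value.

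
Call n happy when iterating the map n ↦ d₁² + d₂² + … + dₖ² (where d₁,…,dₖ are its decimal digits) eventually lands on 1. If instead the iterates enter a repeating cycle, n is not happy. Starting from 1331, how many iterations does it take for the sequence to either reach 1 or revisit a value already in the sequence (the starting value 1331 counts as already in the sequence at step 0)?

1331 → 1² + 3² + 3² + 1² = 20
20 → 2² + 0² = 4
4 → 4² = 16
16 → 1² + 6² = 37
37 → 3² + 7² = 58
58 → 5² + 8² = 89
89 → 8² + 9² = 145
145 → 1² + 4² + 5² = 42
42 → 4² + 2² = 20  — 20 repeats.
That took 9 steps.

9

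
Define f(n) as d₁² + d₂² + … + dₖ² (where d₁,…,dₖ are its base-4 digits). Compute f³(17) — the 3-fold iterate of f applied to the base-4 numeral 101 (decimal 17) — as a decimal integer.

1

17 = (1,0,1)_4 → 1² + 0² + 1² = 1 + 0 + 1 = 2
2 = (2)_4 → 2² = 4
4 = (1,0)_4 → 1² + 0² = 1 + 0 = 1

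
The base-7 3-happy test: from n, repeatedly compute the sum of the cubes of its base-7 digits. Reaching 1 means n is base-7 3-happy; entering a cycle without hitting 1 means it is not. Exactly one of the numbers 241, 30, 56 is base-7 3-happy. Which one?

241

241: 241 → 307 → 433 → 343 → 1  — reaches 1 (base-7 3-happy)
30: 30 → 72 → 36 → 126 → 72  — repeats 72 (not base-7 3-happy)
56: 56 → 2 → 8 → 2  — repeats 2 (not base-7 3-happy)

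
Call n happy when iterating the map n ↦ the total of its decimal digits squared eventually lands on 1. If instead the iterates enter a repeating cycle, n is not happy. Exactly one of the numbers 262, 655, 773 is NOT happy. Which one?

262: 262 → 44 → 32 → 13 → 10 → 1  — reaches 1 (happy)
655: 655 → 86 → 100 → 1  — reaches 1 (happy)
773: 773 → 107 → 50 → 25 → 29 → 85 → 89 → 145 → 42 → 20 → 4 → 16 → 37 → 58 → 89  — repeats 89 (not happy)

773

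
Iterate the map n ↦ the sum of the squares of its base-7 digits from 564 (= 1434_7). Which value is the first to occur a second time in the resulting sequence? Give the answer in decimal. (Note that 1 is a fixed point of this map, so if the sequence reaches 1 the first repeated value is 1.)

10

564 = (1,4,3,4)_7 → 42
42 = (6,0)_7 → 36
36 = (5,1)_7 → 26
26 = (3,5)_7 → 34
34 = (4,6)_7 → 52
52 = (1,0,3)_7 → 10
10 = (1,3)_7 → 10  — 10 already appeared earlier.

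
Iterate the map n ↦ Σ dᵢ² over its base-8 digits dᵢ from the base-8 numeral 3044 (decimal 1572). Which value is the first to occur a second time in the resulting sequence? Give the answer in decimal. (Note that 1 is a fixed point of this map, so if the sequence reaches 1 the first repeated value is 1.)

1572 = (3,0,4,4)_8 → 41
41 = (5,1)_8 → 26
26 = (3,2)_8 → 13
13 = (1,5)_8 → 26  — 26 already appeared earlier.

26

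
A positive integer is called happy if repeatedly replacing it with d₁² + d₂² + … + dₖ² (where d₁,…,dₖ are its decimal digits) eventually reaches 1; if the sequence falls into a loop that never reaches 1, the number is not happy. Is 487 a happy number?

happy

487 → 4² + 8² + 7² = 129
129 → 1² + 2² + 9² = 86
86 → 8² + 6² = 100
100 → 1² + 0² + 0² = 1  — reached 1.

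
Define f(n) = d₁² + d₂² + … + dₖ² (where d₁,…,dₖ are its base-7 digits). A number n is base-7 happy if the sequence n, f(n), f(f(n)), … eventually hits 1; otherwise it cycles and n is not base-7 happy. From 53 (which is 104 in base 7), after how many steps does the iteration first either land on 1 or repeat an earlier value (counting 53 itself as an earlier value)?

5

53 = (1,0,4)_7 → 17
17 = (2,3)_7 → 13
13 = (1,6)_7 → 37
37 = (5,2)_7 → 29
29 = (4,1)_7 → 17  — 17 repeats.
That took 5 steps.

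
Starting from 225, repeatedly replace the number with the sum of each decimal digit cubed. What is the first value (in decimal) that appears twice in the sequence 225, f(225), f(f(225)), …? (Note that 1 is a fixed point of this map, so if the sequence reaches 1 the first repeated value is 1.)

225 → 141
141 → 66
66 → 432
432 → 99
99 → 1458
1458 → 702
702 → 351
351 → 153
153 → 153  — 153 already appeared earlier.

153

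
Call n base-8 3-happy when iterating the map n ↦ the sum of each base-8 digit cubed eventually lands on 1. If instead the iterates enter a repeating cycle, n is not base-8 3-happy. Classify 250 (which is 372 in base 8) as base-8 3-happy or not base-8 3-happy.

not base-8 3-happy

250 = (3,7,2)_8 → 378
378 = (5,7,2)_8 → 476
476 = (7,3,4)_8 → 434
434 = (6,6,2)_8 → 440
440 = (6,7,0)_8 → 559
559 = (1,0,5,7)_8 → 469
469 = (7,2,5)_8 → 476  — 476 already seen; the sequence cycles without reaching 1.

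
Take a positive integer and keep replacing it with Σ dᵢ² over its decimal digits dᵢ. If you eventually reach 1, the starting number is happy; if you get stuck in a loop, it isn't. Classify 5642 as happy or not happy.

not happy

5642 → 5² + 6² + 4² + 2² = 81
81 → 8² + 1² = 65
65 → 6² + 5² = 61
61 → 6² + 1² = 37
37 → 3² + 7² = 58
58 → 5² + 8² = 89
89 → 8² + 9² = 145
145 → 1² + 4² + 5² = 42
42 → 4² + 2² = 20
20 → 2² + 0² = 4
4 → 4² = 16
16 → 1² + 6² = 37  — 37 already seen; the sequence cycles without reaching 1.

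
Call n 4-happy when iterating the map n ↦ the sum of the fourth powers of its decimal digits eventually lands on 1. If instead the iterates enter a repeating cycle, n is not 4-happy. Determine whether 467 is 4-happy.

not 4-happy

467 → 4⁴ + 6⁴ + 7⁴ = 3953
3953 → 3⁴ + 9⁴ + 5⁴ + 3⁴ = 7348
7348 → 7⁴ + 3⁴ + 4⁴ + 8⁴ = 6834
6834 → 6⁴ + 8⁴ + 3⁴ + 4⁴ = 5729
5729 → 5⁴ + 7⁴ + 2⁴ + 9⁴ = 9603
9603 → 9⁴ + 6⁴ + 0⁴ + 3⁴ = 7938
7938 → 7⁴ + 9⁴ + 3⁴ + 8⁴ = 13139
13139 → 1⁴ + 3⁴ + 1⁴ + 3⁴ + 9⁴ = 6725
6725 → 6⁴ + 7⁴ + 2⁴ + 5⁴ = 4338
4338 → 4⁴ + 3⁴ + 3⁴ + 8⁴ = 4514
4514 → 4⁴ + 5⁴ + 1⁴ + 4⁴ = 1138
1138 → 1⁴ + 1⁴ + 3⁴ + 8⁴ = 4179
4179 → 4⁴ + 1⁴ + 7⁴ + 9⁴ = 9219
9219 → 9⁴ + 2⁴ + 1⁴ + 9⁴ = 13139  — 13139 already seen; the sequence cycles without reaching 1.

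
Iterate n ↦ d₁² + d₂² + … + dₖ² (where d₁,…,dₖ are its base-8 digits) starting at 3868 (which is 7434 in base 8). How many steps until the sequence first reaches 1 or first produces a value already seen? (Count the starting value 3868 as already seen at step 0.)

7

3868 = (7,4,3,4)_8 → 7² + 4² + 3² + 4² = 90
90 = (1,3,2)_8 → 1² + 3² + 2² = 14
14 = (1,6)_8 → 1² + 6² = 37
37 = (4,5)_8 → 4² + 5² = 41
41 = (5,1)_8 → 5² + 1² = 26
26 = (3,2)_8 → 3² + 2² = 13
13 = (1,5)_8 → 1² + 5² = 26  — 26 repeats.
That took 7 steps.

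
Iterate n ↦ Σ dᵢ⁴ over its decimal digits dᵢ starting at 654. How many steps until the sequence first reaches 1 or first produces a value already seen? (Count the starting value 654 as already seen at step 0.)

12

654 → 2177
2177 → 4819
4819 → 10914
10914 → 6819
6819 → 11954
11954 → 7444
7444 → 3169
3169 → 7939
7939 → 15604
15604 → 2178
2178 → 6514
6514 → 2178  — 2178 repeats.
That took 12 steps.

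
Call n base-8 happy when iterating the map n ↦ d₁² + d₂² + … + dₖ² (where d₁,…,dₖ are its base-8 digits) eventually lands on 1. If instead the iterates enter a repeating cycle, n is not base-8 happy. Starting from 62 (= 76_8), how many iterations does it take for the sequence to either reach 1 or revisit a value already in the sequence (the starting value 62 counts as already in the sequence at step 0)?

9

62 = (7,6)_8 → 7² + 6² = 85
85 = (1,2,5)_8 → 1² + 2² + 5² = 30
30 = (3,6)_8 → 3² + 6² = 45
45 = (5,5)_8 → 5² + 5² = 50
50 = (6,2)_8 → 6² + 2² = 40
40 = (5,0)_8 → 5² + 0² = 25
25 = (3,1)_8 → 3² + 1² = 10
10 = (1,2)_8 → 1² + 2² = 5
5 = (5)_8 → 5² = 25  — 25 repeats.
That took 9 steps.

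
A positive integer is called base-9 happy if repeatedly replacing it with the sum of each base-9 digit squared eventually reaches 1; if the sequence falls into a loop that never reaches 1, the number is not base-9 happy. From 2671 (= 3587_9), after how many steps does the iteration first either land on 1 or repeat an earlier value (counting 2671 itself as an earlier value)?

2671 = (3,5,8,7)_9 → 3² + 5² + 8² + 7² = 9 + 25 + 64 + 49 = 147
147 = (1,7,3)_9 → 1² + 7² + 3² = 1 + 49 + 9 = 59
59 = (6,5)_9 → 6² + 5² = 36 + 25 = 61
61 = (6,7)_9 → 6² + 7² = 36 + 49 = 85
85 = (1,0,4)_9 → 1² + 0² + 4² = 1 + 0 + 16 = 17
17 = (1,8)_9 → 1² + 8² = 1 + 64 = 65
65 = (7,2)_9 → 7² + 2² = 49 + 4 = 53
53 = (5,8)_9 → 5² + 8² = 25 + 64 = 89
89 = (1,0,8)_9 → 1² + 0² + 8² = 1 + 0 + 64 = 65  — 65 repeats.
That took 9 steps.

9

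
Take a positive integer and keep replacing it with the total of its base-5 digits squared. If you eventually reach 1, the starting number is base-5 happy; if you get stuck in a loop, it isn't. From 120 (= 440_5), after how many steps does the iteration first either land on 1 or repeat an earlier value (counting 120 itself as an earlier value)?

7

120 = (4,4,0)_5 → 32
32 = (1,1,2)_5 → 6
6 = (1,1)_5 → 2
2 = (2)_5 → 4
4 = (4)_5 → 16
16 = (3,1)_5 → 10
10 = (2,0)_5 → 4  — 4 repeats.
That took 7 steps.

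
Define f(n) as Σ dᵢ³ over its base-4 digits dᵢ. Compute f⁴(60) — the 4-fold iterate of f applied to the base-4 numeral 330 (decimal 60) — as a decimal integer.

60 = (3,3,0)_4 → 54
54 = (3,1,2)_4 → 36
36 = (2,1,0)_4 → 9
9 = (2,1)_4 → 9

9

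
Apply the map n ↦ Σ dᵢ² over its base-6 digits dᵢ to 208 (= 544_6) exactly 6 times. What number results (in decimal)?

208 = (5,4,4)_6 → 5² + 4² + 4² = 25 + 16 + 16 = 57
57 = (1,3,3)_6 → 1² + 3² + 3² = 1 + 9 + 9 = 19
19 = (3,1)_6 → 3² + 1² = 9 + 1 = 10
10 = (1,4)_6 → 1² + 4² = 1 + 16 = 17
17 = (2,5)_6 → 2² + 5² = 4 + 25 = 29
29 = (4,5)_6 → 4² + 5² = 16 + 25 = 41

41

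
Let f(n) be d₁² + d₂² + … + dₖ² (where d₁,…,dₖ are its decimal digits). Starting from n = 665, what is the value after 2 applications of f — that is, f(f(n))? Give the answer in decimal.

130

665 → 6² + 6² + 5² = 97
97 → 9² + 7² = 130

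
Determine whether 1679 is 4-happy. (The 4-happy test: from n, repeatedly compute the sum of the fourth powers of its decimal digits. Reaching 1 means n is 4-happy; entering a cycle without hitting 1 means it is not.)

not 4-happy

1679 → 1⁴ + 6⁴ + 7⁴ + 9⁴ = 10259
10259 → 1⁴ + 0⁴ + 2⁴ + 5⁴ + 9⁴ = 7203
7203 → 7⁴ + 2⁴ + 0⁴ + 3⁴ = 2498
2498 → 2⁴ + 4⁴ + 9⁴ + 8⁴ = 10929
10929 → 1⁴ + 0⁴ + 9⁴ + 2⁴ + 9⁴ = 13139
13139 → 1⁴ + 3⁴ + 1⁴ + 3⁴ + 9⁴ = 6725
6725 → 6⁴ + 7⁴ + 2⁴ + 5⁴ = 4338
4338 → 4⁴ + 3⁴ + 3⁴ + 8⁴ = 4514
4514 → 4⁴ + 5⁴ + 1⁴ + 4⁴ = 1138
1138 → 1⁴ + 1⁴ + 3⁴ + 8⁴ = 4179
4179 → 4⁴ + 1⁴ + 7⁴ + 9⁴ = 9219
9219 → 9⁴ + 2⁴ + 1⁴ + 9⁴ = 13139  — 13139 already seen; the sequence cycles without reaching 1.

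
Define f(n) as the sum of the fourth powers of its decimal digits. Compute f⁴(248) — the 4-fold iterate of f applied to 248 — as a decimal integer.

248 → 2⁴ + 4⁴ + 8⁴ = 16 + 256 + 4096 = 4368
4368 → 4⁴ + 3⁴ + 6⁴ + 8⁴ = 256 + 81 + 1296 + 4096 = 5729
5729 → 5⁴ + 7⁴ + 2⁴ + 9⁴ = 625 + 2401 + 16 + 6561 = 9603
9603 → 9⁴ + 6⁴ + 0⁴ + 3⁴ = 6561 + 1296 + 0 + 81 = 7938

7938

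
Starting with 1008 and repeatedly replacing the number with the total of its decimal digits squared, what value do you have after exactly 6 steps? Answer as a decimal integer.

145

1008 → 1² + 0² + 0² + 8² = 1 + 0 + 0 + 64 = 65
65 → 6² + 5² = 36 + 25 = 61
61 → 6² + 1² = 36 + 1 = 37
37 → 3² + 7² = 9 + 49 = 58
58 → 5² + 8² = 25 + 64 = 89
89 → 8² + 9² = 64 + 81 = 145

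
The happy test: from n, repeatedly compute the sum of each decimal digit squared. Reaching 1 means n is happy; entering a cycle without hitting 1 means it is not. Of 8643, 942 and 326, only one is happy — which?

8643: 8643 → 125 → 30 → 9 → 81 → 65 → 61 → 37 → 58 → 89 → 145 → 42 → 20 → 4 → 16 → 37  — repeats 37 (not happy)
942: 942 → 101 → 2 → 4 → 16 → 37 → 58 → 89 → 145 → 42 → 20 → 4  — repeats 4 (not happy)
326: 326 → 49 → 97 → 130 → 10 → 1  — reaches 1 (happy)

326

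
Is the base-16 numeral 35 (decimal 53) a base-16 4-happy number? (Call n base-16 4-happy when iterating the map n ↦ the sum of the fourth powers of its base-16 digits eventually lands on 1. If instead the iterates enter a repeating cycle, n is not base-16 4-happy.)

53 = (3,5)_16 → 706
706 = (2,12,2)_16 → 20768
20768 = (5,1,2,0)_16 → 642
642 = (2,8,2)_16 → 4128
4128 = (1,0,2,0)_16 → 17
17 = (1,1)_16 → 2
2 = (2)_16 → 16
16 = (1,0)_16 → 1  — reached 1.

base-16 4-happy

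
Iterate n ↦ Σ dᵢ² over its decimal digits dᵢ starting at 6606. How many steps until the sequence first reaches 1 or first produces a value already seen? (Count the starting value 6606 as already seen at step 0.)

6606 → 108
108 → 65
65 → 61
61 → 37
37 → 58
58 → 89
89 → 145
145 → 42
42 → 20
20 → 4
4 → 16
16 → 37  — 37 repeats.
That took 12 steps.

12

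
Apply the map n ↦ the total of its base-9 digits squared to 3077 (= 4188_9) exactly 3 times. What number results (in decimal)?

3077 = (4,1,8,8)_9 → 4² + 1² + 8² + 8² = 145
145 = (1,7,1)_9 → 1² + 7² + 1² = 51
51 = (5,6)_9 → 5² + 6² = 61

61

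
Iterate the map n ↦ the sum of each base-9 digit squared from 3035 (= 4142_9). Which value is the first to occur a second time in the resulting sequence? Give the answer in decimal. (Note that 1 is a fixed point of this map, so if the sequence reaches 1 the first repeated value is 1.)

65

3035 = (4,1,4,2)_9 → 4² + 1² + 4² + 2² = 37
37 = (4,1)_9 → 4² + 1² = 17
17 = (1,8)_9 → 1² + 8² = 65
65 = (7,2)_9 → 7² + 2² = 53
53 = (5,8)_9 → 5² + 8² = 89
89 = (1,0,8)_9 → 1² + 0² + 8² = 65  — 65 already appeared earlier.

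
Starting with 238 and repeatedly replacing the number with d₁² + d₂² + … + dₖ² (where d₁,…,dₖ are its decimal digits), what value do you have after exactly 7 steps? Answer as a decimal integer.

16

238 → 2² + 3² + 8² = 77
77 → 7² + 7² = 98
98 → 9² + 8² = 145
145 → 1² + 4² + 5² = 42
42 → 4² + 2² = 20
20 → 2² + 0² = 4
4 → 4² = 16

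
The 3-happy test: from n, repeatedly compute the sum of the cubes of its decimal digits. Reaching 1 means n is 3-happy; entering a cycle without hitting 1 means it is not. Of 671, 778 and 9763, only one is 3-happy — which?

671: 671 → 560 → 341 → 92 → 737 → 713 → 371 → 371  — repeats 371 (not 3-happy)
778: 778 → 1198 → 1243 → 100 → 1  — reaches 1 (3-happy)
9763: 9763 → 1315 → 154 → 190 → 730 → 370 → 370  — repeats 370 (not 3-happy)

778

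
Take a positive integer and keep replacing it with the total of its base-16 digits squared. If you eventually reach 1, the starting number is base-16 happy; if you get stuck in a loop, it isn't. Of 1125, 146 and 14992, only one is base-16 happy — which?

1125: 1125 → 77 → 185 → 202 → 244 → 241 → 226 → 200 → 208 → 169 → 181 → 146 → 85 → 50 → 13 → 169  — repeats 169 (not base-16 happy)
146: 146 → 85 → 50 → 13 → 169 → 181 → 146  — repeats 146 (not base-16 happy)
14992: 14992 → 190 → 317 → 179 → 130 → 68 → 32 → 4 → 16 → 1  — reaches 1 (base-16 happy)

14992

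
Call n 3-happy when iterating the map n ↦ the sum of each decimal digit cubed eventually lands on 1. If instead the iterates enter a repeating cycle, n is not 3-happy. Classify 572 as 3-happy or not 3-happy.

572 → 476
476 → 623
623 → 251
251 → 134
134 → 92
92 → 737
737 → 713
713 → 371
371 → 371  — 371 already seen; the sequence cycles without reaching 1.

not 3-happy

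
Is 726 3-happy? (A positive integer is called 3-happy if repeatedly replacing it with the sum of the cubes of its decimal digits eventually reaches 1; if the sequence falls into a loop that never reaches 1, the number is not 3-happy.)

not 3-happy

726 → 7³ + 2³ + 6³ = 343 + 8 + 216 = 567
567 → 5³ + 6³ + 7³ = 125 + 216 + 343 = 684
684 → 6³ + 8³ + 4³ = 216 + 512 + 64 = 792
792 → 7³ + 9³ + 2³ = 343 + 729 + 8 = 1080
1080 → 1³ + 0³ + 8³ + 0³ = 1 + 0 + 512 + 0 = 513
513 → 5³ + 1³ + 3³ = 125 + 1 + 27 = 153
153 → 1³ + 5³ + 3³ = 1 + 125 + 27 = 153  — 153 already seen; the sequence cycles without reaching 1.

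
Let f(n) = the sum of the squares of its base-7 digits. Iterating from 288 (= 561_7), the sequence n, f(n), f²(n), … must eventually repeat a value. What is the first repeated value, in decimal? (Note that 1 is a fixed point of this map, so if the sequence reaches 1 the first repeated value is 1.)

288 = (5,6,1)_7 → 62
62 = (1,1,6)_7 → 38
38 = (5,3)_7 → 34
34 = (4,6)_7 → 52
52 = (1,0,3)_7 → 10
10 = (1,3)_7 → 10  — 10 already appeared earlier.

10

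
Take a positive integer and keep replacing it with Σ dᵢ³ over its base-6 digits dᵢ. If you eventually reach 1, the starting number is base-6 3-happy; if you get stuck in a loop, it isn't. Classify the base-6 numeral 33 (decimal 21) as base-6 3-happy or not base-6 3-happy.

21 = (3,3)_6 → 3³ + 3³ = 27 + 27 = 54
54 = (1,3,0)_6 → 1³ + 3³ + 0³ = 1 + 27 + 0 = 28
28 = (4,4)_6 → 4³ + 4³ = 64 + 64 = 128
128 = (3,3,2)_6 → 3³ + 3³ + 2³ = 27 + 27 + 8 = 62
62 = (1,4,2)_6 → 1³ + 4³ + 2³ = 1 + 64 + 8 = 73
73 = (2,0,1)_6 → 2³ + 0³ + 1³ = 8 + 0 + 1 = 9
9 = (1,3)_6 → 1³ + 3³ = 1 + 27 = 28  — 28 already seen; the sequence cycles without reaching 1.

not base-6 3-happy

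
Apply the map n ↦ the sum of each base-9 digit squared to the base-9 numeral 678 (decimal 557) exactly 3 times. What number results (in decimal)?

557 = (6,7,8)_9 → 6² + 7² + 8² = 149
149 = (1,7,5)_9 → 1² + 7² + 5² = 75
75 = (8,3)_9 → 8² + 3² = 73

73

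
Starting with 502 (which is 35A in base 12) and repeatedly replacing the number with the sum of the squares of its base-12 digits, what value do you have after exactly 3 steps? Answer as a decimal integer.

125

502 = (3,5,10)_12 → 3² + 5² + 10² = 134
134 = (11,2)_12 → 11² + 2² = 125
125 = (10,5)_12 → 10² + 5² = 125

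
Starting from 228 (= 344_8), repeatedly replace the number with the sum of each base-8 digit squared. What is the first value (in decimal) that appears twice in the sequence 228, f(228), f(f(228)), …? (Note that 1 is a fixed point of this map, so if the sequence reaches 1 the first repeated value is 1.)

26

228 = (3,4,4)_8 → 3² + 4² + 4² = 41
41 = (5,1)_8 → 5² + 1² = 26
26 = (3,2)_8 → 3² + 2² = 13
13 = (1,5)_8 → 1² + 5² = 26  — 26 already appeared earlier.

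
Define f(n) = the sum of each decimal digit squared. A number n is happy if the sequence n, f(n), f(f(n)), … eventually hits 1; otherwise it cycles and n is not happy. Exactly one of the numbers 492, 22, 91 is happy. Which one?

91

492: 492 → 101 → 2 → 4 → 16 → 37 → 58 → 89 → 145 → 42 → 20 → 4  — repeats 4 (not happy)
22: 22 → 8 → 64 → 52 → 29 → 85 → 89 → 145 → 42 → 20 → 4 → 16 → 37 → 58 → 89  — repeats 89 (not happy)
91: 91 → 82 → 68 → 100 → 1  — reaches 1 (happy)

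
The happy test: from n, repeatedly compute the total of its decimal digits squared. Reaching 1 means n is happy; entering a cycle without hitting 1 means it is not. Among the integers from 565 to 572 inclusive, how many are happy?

565: 565 → 86 → 100 → 1  — happy
566: 566 → 97 → 130 → 10 → 1  — happy
567: 567 → 110 → 2 → 4 → 16 → 37 → 58 → 89 → 145 → 42 → 20 → 4  — not happy
568: 568 → 125 → 30 → 9 → 81 → 65 → 61 → 37 → 58 → 89 → 145 → 42 → 20 → 4 → 16 → 37  — not happy
569: 569 → 142 → 21 → 5 → 25 → 29 → 85 → 89 → 145 → 42 → 20 → 4 → 16 → 37 → 58 → 89  — not happy
570: 570 → 74 → 65 → 61 → 37 → 58 → 89 → 145 → 42 → 20 → 4 → 16 → 37  — not happy
571: 571 → 75 → 74 → 65 → 61 → 37 → 58 → 89 → 145 → 42 → 20 → 4 → 16 → 37  — not happy
572: 572 → 78 → 113 → 11 → 2 → 4 → 16 → 37 → 58 → 89 → 145 → 42 → 20 → 4  — not happy
happy: 565, 566

2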